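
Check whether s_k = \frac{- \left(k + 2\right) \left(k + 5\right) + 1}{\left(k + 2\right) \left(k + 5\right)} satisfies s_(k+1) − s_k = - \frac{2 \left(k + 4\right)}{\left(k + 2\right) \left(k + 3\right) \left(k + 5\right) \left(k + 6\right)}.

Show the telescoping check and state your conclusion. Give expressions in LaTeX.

s_(k+1) = (-(k + 3)*(k + 6) + 1)/((k + 3)*(k + 6))
s_(k+1) − s_k = 2*(-k - 4)/(k**4 + 16*k**3 + 91*k**2 + 216*k + 180)
(s_(k+1) − s_k) − t_k = 0

valid; difference matches t_k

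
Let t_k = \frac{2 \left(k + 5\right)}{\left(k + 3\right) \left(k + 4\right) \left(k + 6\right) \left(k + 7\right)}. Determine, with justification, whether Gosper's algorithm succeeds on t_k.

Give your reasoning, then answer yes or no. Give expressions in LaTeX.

Yes. s_k = \frac{k \left(k + 9\right)}{18 \left(k^{2} + 9 k + 18\right)}.

t_(k+1)/t_k = (k + 3)*(k + 6)**2/((k + 5)**2*(k + 8)).
A = k + 3, B = k + 8, C = k**2 + 10*k + 25.
Key eq: (k + 3)·f(k+1) = (k + 7)·f(k) + (k**2 + 10*k + 25).
deg f ≤ 4 (via 1,1,2).
A polynomial solution: f(k) = k*(k + 4)*(k + 5)*(k + 9)/36.
Certificate R = B(k−1)f/C = k*(k + 4)*(k + 7)*(k + 9)/(36*(k + 5)) gives s_k = k*(k + 9)/(18*(k**2 + 9*k + 18)).
s_(k+1) − s_k = 2*(k + 5)/(k**4 + 20*k**3 + 145*k**2 + 450*k + 504) = t_k.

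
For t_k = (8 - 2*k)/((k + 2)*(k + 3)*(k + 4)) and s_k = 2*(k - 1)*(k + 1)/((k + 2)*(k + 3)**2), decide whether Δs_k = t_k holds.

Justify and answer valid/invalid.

s_(k+1) = 2*k*(k + 2)/((k + 3)*(k + 4)**2)
s_(k+1) − s_k = 2*(k*(k + 2)**2*(k + 3) - (k - 1)*(k + 1)*(k + 4)**2)/((k + 2)*(k + 3)**2*(k + 4)**2)
(s_(k+1) − s_k) − t_k = 8*(k**2 + k - 8)/(k**5 + 16*k**4 + 101*k**3 + 314*k**2 + 480*k + 288)

Invalid: residual 8*(k**2 + k - 8)/(k**5 + 16*k**4 + 101*k**3 + 314*k**2 + 480*k + 288) ≠ 0.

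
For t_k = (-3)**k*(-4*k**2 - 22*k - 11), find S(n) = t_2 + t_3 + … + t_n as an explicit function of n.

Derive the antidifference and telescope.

S(n) = -3*(-3)**n*n**2 - 12*(-3)**n + 6*(-3)**(n + 1)*n - 99

Compute t_(k+1)/t_k: get 3*(-4*k**2 - 30*k - 37)/(4*k**2 + 22*k + 11).
Normal form (A,B,C) = (-3, 1, k**2 + 11*k/2 + 11/4).
Solve (-3)·f(k+1) − (1)·f(k) = k**2 + 11*k/2 + 11/4.
deg f ≤ 2 (via 0,0,2).
Coefficient equations give f(k) = -(k**2 + 4*k - 1)/4.
Get s_k = R·t_k = (-3)**k*(k**2 + 4*k - 1) with R(k) = B(k−1)f(k)/C(k) = -(k**2 + 4*k - 1)/(4*k**2 + 22*k + 11).
Δs = (-3)**k*(-4*k**2 - 22*k - 11), as required.
s_(n+1) = (-3)**(n + 1)*(n**2 + 6*n + 4) and s_(2) = 99, so S(n) = -3*(-3)**n*n**2 - 12*(-3)**n + 6*(-3)**(n + 1)*n - 99.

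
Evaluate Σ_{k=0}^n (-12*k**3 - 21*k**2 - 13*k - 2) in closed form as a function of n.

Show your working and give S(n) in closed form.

Ratio r(k) = (12*k**3 + 57*k**2 + 91*k + 48)/(12*k**3 + 21*k**2 + 13*k + 2).
Gosper form: A/B · C(k+1)/C(k) with A=1, B=1, C=k**3 + 7*k**2/4 + 13*k/12 + 1/6.
Key eq: (1)·f(k+1) = (1)·f(k) + (k**3 + 7*k**2/4 + 13*k/12 + 1/6).
Bound: deg f ≤ 4.
Match coefficients ⇒ f(k) = k*(3*k**3 + k**2 - k - 1)/12.
So s_k = (B(k−1)f/C)·t_k = (k*(3*k**3 + k**2 - k - 1)/(12*k**3 + 21*k**2 + 13*k + 2))·t_k = k*(-3*k**3 - k**2 + k + 1).
s_(k+1) − s_k = -12*k**3 - 21*k**2 - 13*k - 2 = t_k.
s_(n+1) = -3*n**4 - 13*n**3 - 20*n**2 - 12*n - 2 and s_(0) = 0, so S(n) = -3*n**4 - 13*n**3 - 20*n**2 - 12*n - 2.

S(n) = -3*n**4 - 13*n**3 - 20*n**2 - 12*n - 2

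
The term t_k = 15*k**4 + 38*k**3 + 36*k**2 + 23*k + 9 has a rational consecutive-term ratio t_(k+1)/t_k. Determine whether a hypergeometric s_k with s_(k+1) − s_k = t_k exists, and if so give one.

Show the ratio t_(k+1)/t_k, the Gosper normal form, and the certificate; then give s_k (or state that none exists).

s_k = k*(3*k**4 + 2*k**3 - 2*k**2 + 3*k + 3)

t_(k+1)/t_k = (15*k**4 + 98*k**3 + 240*k**2 + 269*k + 121)/(15*k**4 + 38*k**3 + 36*k**2 + 23*k + 9).
A = 1, B = 1, C = k**4 + 38*k**3/15 + 12*k**2/5 + 23*k/15 + 3/5.
Key eq: (1)·f(k+1) = (1)·f(k) + (k**4 + 38*k**3/15 + 12*k**2/5 + 23*k/15 + 3/5).
Bound: deg f ≤ 5.
A polynomial solution: f(k) = k*(3*k**4 + 2*k**3 - 2*k**2 + 3*k + 3)/15.
So s_k = (B(k−1)f/C)·t_k = (k*(3*k**4 + 2*k**3 - 2*k**2 + 3*k + 3)/(15*k**4 + 38*k**3 + 36*k**2 + 23*k + 9))·t_k = k*(3*k**4 + 2*k**3 - 2*k**2 + 3*k + 3).
Δs = 15*k**4 + 38*k**3 + 36*k**2 + 23*k + 9, as required.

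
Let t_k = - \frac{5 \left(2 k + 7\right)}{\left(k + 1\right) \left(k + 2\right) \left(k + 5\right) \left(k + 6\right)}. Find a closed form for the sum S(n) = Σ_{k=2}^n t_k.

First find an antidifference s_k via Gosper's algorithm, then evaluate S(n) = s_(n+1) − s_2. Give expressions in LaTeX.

S(n) = \frac{5 \left(- n^{2} - 8 n + 9\right)}{21 \left(n^{2} + 8 n + 12\right)}

Compute t_(k+1)/t_k: get (k + 1)*(k + 5)*(2*k + 9)/((k + 3)*(k + 7)*(2*k + 7)).
A = k + 1, B = k + 7, C = k**3 + 21*k**2/2 + 73*k/2 + 42.
Solve (k + 1)·f(k+1) − (k + 6)·f(k) = k**3 + 21*k**2/2 + 73*k/2 + 42.
d = 5 from the (1,1,3) case.
Coefficient equations give f(k) = k*(k + 2)*(k + 3)*(k + 4)*(k + 6)/10.
R(k) = B(k−1)·f(k)/C(k) = k*(k + 2)*(k + 6)**2/(5*(2*k + 7)); s_k = R·t_k = k*(-k - 6)/(k**2 + 6*k + 5).
Verify: 5*(-2*k - 7)/(k**4 + 14*k**3 + 65*k**2 + 112*k + 60) matches t_k.
Σ_(k=2)^n t_k = s_(n+1) − s_(2) = ((-n**2 - 8*n - 7)/(n**2 + 8*n + 12)) − (-16/21), i.e. 5*(-n**2 - 8*n + 9)/(21*(n**2 + 8*n + 12)).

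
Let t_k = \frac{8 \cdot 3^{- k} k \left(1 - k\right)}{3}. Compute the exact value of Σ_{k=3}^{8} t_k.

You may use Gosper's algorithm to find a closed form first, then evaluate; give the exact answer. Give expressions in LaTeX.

Σ = -27376/19683

The ratio is (k + 1)/(3*(k - 1)).
Factor: A=1/3; B=1; C=k**2 - k.
Solve (1/3)·f(k+1) − (1)·f(k) = k**2 - k.
From deg A=0, deg B=0, deg C=2: d=2.
A polynomial solution: f(k) = -3*(2*k**2 + 1)/4.
Certificate R = B(k−1)f/C = -3*(2*k**2 + 1)/(4*k*(k - 1)) gives s_k = 2*(2*k**2 + 1)/3**k.
Δs = 8*k*(1 - k)/(3*3**k), as required.
Σ_(k=3)^(8) t_k = s_(9) − s_(3) = 326/19683 − (38/27) = -27376/19683.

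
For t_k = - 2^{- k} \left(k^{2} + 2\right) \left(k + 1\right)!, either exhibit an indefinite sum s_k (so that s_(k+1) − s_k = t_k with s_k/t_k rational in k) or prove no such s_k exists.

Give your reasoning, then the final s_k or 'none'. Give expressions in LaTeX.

s_k = - 2^{1 - k} \left(k - 1\right) \left(k + 1\right)!

Ratio r(k) = (k + 2)*((k + 1)**2 + 2)/(2*(k**2 + 2)).
A = k/2 + 1, B = 1, C = k**2 + 2.
Key eq: (k/2 + 1)·f(k+1) = (1)·f(k) + (k**2 + 2).
Bound: deg f ≤ 1.
Coefficient equations give f(k) = 2*(k - 1).
Get s_k = R·t_k = -2**(1 - k)*(k - 1)*factorial(k + 1) with R(k) = B(k−1)f(k)/C(k) = 2*(k - 1)/(k**2 + 2).
Δs = -(k**2 + 2)*factorial(k + 1)/2**k, as required.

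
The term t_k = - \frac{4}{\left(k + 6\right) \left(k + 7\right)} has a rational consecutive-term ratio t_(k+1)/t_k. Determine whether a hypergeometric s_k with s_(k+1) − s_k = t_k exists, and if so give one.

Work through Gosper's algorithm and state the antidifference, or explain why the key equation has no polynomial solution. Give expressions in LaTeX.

s_k = - \frac{2 k}{3 k + 18}

Step 1: r(k) = (k + 6)/(k + 8).
So A=k + 6 and B=k + 8, with C=1.
Set up (k + 6)·f(k+1) − (k + 7)·f(k) − (1) = 0.
From deg A=1, deg B=1, deg C=0: d=1.
Solving with deg f ≤ 1: f(k) = k/6.
Certificate R = B(k−1)f/C = k*(k + 7)/6 gives s_k = -2*k/(3*k + 18).
Check: Δs_k = -4/(k**2 + 13*k + 42). ✓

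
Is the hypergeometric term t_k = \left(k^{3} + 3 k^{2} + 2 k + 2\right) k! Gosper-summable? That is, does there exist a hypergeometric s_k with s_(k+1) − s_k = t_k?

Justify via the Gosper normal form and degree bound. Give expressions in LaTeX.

Compute t_(k+1)/t_k: get (k**4 + 7*k**3 + 17*k**2 + 19*k + 8)/(k**3 + 3*k**2 + 2*k + 2).
A = k + 1, B = 1, C = k**3 + 3*k**2 + 2*k + 2.
Need (k + 1)·f(k+1) − (1)·f(k) = k**3 + 3*k**2 + 2*k + 2.
Bound: deg f ≤ 2.
Coefficient equations give f(k) = (k - 1)*(k + 2).
So s_k = (B(k−1)f/C)·t_k = ((k - 1)*(k + 2)/(k**3 + 3*k**2 + 2*k + 2))·t_k = (k - 1)*(k + 2)*factorial(k).
s_(k+1) − s_k = (k**3 + 3*k**2 + 2*k + 2)*factorial(k) = t_k.

Yes. s_k = \left(k - 1\right) \left(k + 2\right) k!.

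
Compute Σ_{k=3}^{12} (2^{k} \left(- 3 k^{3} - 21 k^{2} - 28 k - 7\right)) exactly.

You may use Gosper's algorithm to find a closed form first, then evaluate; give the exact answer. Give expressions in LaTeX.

Σ = -57924824

t_(k+1)/t_k = 2*(3*k**3 + 30*k**2 + 79*k + 59)/(3*k**3 + 21*k**2 + 28*k + 7).
A = 2, B = 1, C = k**3 + 7*k**2 + 28*k/3 + 7/3.
Need (2)·f(k+1) − (1)·f(k) = k**3 + 7*k**2 + 28*k/3 + 7/3.
d = 3 from the (0,0,3) case.
Solving with deg f ≤ 3: f(k) = (3*k**3 + 3*k**2 - 2*k - 1)/3.
Then R = B(k−1)f/C = (3*k**3 + 3*k**2 - 2*k - 1)/(3*k**3 + 21*k**2 + 28*k + 7), so s_k = R(k)·t_k = 2**k*(-3*k**3 - 3*k**2 + 2*k + 1).
s_(k+1) − s_k = 2**k*(-3*k**3 - 21*k**2 - 28*k - 7) = t_k.
Σ_(k=3)^(12) t_k = s_(13) − s_(3) = -57925632 − (-808) = -57924824.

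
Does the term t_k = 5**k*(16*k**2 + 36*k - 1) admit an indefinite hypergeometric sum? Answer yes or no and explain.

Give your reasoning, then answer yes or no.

Ratio r(k) = 5*(16*k**2 + 68*k + 51)/(16*k**2 + 36*k - 1).
So A=5 and B=1, with C=k**2 + 9*k/4 - 1/16.
Key eq: (5)·f(k+1) = (1)·f(k) + (k**2 + 9*k/4 - 1/16).
Bound: deg f ≤ 2.
Coefficient equations give f(k) = (4*k**2 - k - 4)/16.
R(k) = B(k−1)·f(k)/C(k) = (4*k**2 - k - 4)/(16*k**2 + 36*k - 1); s_k = R·t_k = 5**k*(4*k**2 - k - 4).
s_(k+1) − s_k = 5**k*(16*k**2 + 36*k - 1) = t_k.

Yes. s_k = 5**k*(4*k**2 - k - 4).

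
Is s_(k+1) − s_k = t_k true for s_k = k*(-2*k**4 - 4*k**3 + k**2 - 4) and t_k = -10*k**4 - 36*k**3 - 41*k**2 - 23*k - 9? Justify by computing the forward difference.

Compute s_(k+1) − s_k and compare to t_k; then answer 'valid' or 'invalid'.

Valid — Δs_k = t_k.

s_(k+1) = -(k + 1)*(2*(k + 1)**4 + 4*(k + 1)**3 - (k + 1)**2 + 4)
s_(k+1) − s_k = -10*k**4 - 36*k**3 - 41*k**2 - 23*k - 9
(s_(k+1) − s_k) − t_k = 0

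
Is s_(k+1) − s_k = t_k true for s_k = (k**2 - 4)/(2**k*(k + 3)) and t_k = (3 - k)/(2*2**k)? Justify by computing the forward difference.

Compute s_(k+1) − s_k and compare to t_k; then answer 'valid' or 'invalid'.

s_(k+1) = ((k + 1)**2 - 4)/(2*2**k*(k + 4))
s_(k+1) − s_k = (-k**3 - 3*k**2 + 11*k + 23)/(2*2**k*(k**2 + 7*k + 12))
(s_(k+1) − s_k) − t_k = (k**2 + 2*k - 13)/(2*2**k*(k**2 + 7*k + 12))

Invalid: residual (k**2 + 2*k - 13)/(2*2**k*(k**2 + 7*k + 12)) ≠ 0.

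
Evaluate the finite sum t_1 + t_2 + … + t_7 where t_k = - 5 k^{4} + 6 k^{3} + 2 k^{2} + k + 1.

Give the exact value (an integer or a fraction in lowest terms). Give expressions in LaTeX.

Σ = -18361

r(k) = (5*k**4 + 14*k**3 + 10*k**2 - 3*k - 5)/(5*k**4 - 6*k**3 - 2*k**2 - k - 1) after simplifying.
So A=1 and B=1, with C=k**4 - 6*k**3/5 - 2*k**2/5 - k/5 - 1/5.
Need (1)·f(k+1) − (1)·f(k) = k**4 - 6*k**3/5 - 2*k**2/5 - k/5 - 1/5.
Degrees (0,0,4) ⇒ d ≤ 5.
Match coefficients ⇒ f(k) = k*(k**4 - 4*k**3 + 4*k**2 - k - 1)/5.
Get s_k = R·t_k = k*(-k**4 + 4*k**3 - 4*k**2 + k + 1) with R(k) = B(k−1)f(k)/C(k) = k*(k**4 - 4*k**3 + 4*k**2 - k - 1)/(5*k**4 - 6*k**3 - 2*k**2 - k - 1).
Verify: -5*k**4 + 6*k**3 + 2*k**2 + k + 1 matches t_k.
Telescoping: Σ = s_(8) − s_(1) = -18360 − (1) = -18361.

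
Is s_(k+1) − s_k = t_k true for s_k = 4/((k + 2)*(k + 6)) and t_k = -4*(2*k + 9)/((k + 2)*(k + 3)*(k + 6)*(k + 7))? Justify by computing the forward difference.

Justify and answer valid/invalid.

s_(k+1) = 4/((k + 3)*(k + 7))
s_(k+1) − s_k = 4*(-2*k - 9)/(k**4 + 18*k**3 + 113*k**2 + 288*k + 252)
(s_(k+1) − s_k) − t_k = 0

Valid: the claim telescopes to t_k.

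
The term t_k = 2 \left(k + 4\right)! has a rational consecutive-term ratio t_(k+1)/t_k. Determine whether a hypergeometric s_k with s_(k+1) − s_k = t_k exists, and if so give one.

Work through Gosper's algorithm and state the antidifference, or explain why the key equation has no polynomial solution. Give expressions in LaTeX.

none — t_k is not Gosper-summable

r(k) = k + 5 after simplifying.
Take A(k)=k + 5, B(k)=1, C(k)=1.
Set up (k + 5)·f(k+1) − (1)·f(k) − (1) = 0.
Degrees (1,0,0) ⇒ d ≤ -1.
d = -1 < 0 ⇒ no nonzero polynomial f; not summable.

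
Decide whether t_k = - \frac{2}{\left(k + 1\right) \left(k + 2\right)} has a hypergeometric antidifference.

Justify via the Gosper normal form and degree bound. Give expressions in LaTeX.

Yes. s_k = - \frac{2 k}{k + 1}.

Step 1: r(k) = (k + 1)/(k + 3).
So A=k + 1 and B=k + 3, with C=1.
Need (k + 1)·f(k+1) − (k + 2)·f(k) = 1.
From deg A=1, deg B=1, deg C=0: d=1.
Coefficient equations give f(k) = k.
Then R = B(k−1)f/C = k*(k + 2), so s_k = R(k)·t_k = -2*k/(k + 1).
s_(k+1) − s_k = -2/(k**2 + 3*k + 2) = t_k.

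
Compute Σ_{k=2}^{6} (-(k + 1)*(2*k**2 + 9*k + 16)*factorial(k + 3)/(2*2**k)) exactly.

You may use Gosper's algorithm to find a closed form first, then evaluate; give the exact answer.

Σ = -3316590

Ratio r(k) = (k + 2)*(k + 4)*(9*k + 2*(k + 1)**2 + 25)/(2*(k + 1)*(2*k**2 + 9*k + 16)).
A = k/2 + 2, B = 1, C = k**3 + 11*k**2/2 + 25*k/2 + 8.
Key eq: (k/2 + 2)·f(k+1) = (1)·f(k) + (k**3 + 11*k**2/2 + 25*k/2 + 8).
d = 2 from the (1,0,3) case.
Coefficient equations give f(k) = (k + 2)*(2*k - 1).
R(k) = B(k−1)·f(k)/C(k) = 2*(k + 2)*(2*k - 1)/((k + 1)*(2*k**2 + 9*k + 16)); s_k = R·t_k = -(k + 2)*(2*k - 1)*factorial(k + 3)/2**k.
Check: Δs_k = -(k + 1)*(2*k**2 + 9*k + 16)*factorial(k + 3)/(2*2**k). ✓
Sum = s_(7) − s_(2); s_(7) = -3316950, s_(2) = -360 ⇒ -3316590.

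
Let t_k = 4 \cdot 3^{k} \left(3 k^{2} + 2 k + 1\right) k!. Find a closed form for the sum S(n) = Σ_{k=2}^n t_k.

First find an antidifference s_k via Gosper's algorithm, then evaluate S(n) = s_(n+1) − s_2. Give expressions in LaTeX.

S(n) = 12 \cdot 3^{n} n \left(n + 1\right)! - 72

The ratio is 3*(3*k**3 + 11*k**2 + 14*k + 6)/(3*k**2 + 2*k + 1).
Factor: A=3*k + 3; B=1; C=k**2 + 2*k/3 + 1/3.
Solve (3*k + 3)·f(k+1) − (1)·f(k) = k**2 + 2*k/3 + 1/3.
deg f ≤ 1 (via 1,0,2).
Solving with deg f ≤ 1: f(k) = (k - 1)/3.
Certificate R = B(k−1)f/C = (k - 1)/(3*k**2 + 2*k + 1) gives s_k = 4*3**k*(k - 1)*factorial(k).
Verify: 4*3**k*(3*k**2 + 2*k + 1)*factorial(k) matches t_k.
s_(n+1) = 12*3**n*n*factorial(n + 1) and s_(2) = 72, so S(n) = 12*3**n*n*factorial(n + 1) - 72.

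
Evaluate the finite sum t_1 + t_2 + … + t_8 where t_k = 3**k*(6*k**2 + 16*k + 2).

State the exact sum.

Σ = 4566456

r(k) = 3*(3*k**2 + 14*k + 12)/(3*k**2 + 8*k + 1) after simplifying.
Take A(k)=3, B(k)=1, C(k)=k**2 + 8*k/3 + 1/3.
Set up (3)·f(k+1) − (1)·f(k) − (k**2 + 8*k/3 + 1/3) = 0.
Bound: deg f ≤ 2.
Solve for f: f(k) = (k - 1)*(3*k + 2)/6 (degree 2 ≤ 2).
Get s_k = R·t_k = 3**k*(3*k**2 - k - 2) with R(k) = B(k−1)f(k)/C(k) = (k - 1)*(3*k + 2)/(2*(3*k**2 + 8*k + 1)).
Verify: 3**k*(6*k**2 + 16*k + 2) matches t_k.
Telescoping: Σ = s_(9) − s_(1) = 4566456 − (0) = 4566456.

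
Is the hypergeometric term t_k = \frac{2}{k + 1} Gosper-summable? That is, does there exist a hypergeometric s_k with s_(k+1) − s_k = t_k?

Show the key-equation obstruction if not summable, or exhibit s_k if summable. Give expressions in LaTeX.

r(k) = (k + 1)/(k + 2) after simplifying.
Normal form (A,B,C) = (k + 1, k + 2, 1).
f must satisfy (k + 1)·f(k+1) − (k + 1)·f(k) = 1.
From deg A=1, deg B=1, deg C=0: d=0.
f = c0 ⇒ A·f(k+1) − B(k−1)·f(k) − C = -1. The system {-1 = 0} is inconsistent; no antidifference.

No; the coefficient equations for f are inconsistent.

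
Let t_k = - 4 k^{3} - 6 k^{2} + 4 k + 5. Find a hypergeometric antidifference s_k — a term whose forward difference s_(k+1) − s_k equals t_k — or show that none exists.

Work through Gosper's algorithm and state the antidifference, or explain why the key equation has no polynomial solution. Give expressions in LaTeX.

s_k = k \left(- k^{3} + 4 k + 2\right)

Compute t_(k+1)/t_k: get (4*k**3 + 18*k**2 + 20*k + 1)/(4*k**3 + 6*k**2 - 4*k - 5).
Take A(k)=1, B(k)=1, C(k)=k**3 + 3*k**2/2 - k - 5/4.
Set up (1)·f(k+1) − (1)·f(k) − (k**3 + 3*k**2/2 - k - 5/4) = 0.
Bound: deg f ≤ 4.
A polynomial solution: f(k) = k*(k**3 - 4*k - 2)/4.
R(k) = B(k−1)·f(k)/C(k) = k*(k**3 - 4*k - 2)/(4*k**3 + 6*k**2 - 4*k - 5); s_k = R·t_k = k*(-k**3 + 4*k + 2).
Verify: -4*k**3 - 6*k**2 + 4*k + 5 matches t_k.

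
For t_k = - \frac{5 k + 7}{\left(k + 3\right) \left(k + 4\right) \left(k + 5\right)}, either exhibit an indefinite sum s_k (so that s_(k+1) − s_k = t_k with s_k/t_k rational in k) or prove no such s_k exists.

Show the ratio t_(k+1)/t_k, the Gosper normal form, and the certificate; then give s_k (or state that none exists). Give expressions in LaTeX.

t_(k+1)/t_k = (k + 3)*(5*k + 12)/((k + 6)*(5*k + 7)).
Normal form (A,B,C) = (k + 3, k + 6, k + 7/5).
Key eq: (k + 3)·f(k+1) = (k + 5)·f(k) + (k + 7/5).
Bound: deg f ≤ 2.
Solving with deg f ≤ 2: f(k) = k*(11*k + 17)/60.
Certificate R = B(k−1)f/C = k*(k + 5)*(11*k + 17)/(12*(5*k + 7)) gives s_k = k*(-11*k - 17)/(12*(k + 3)*(k + 4)).
Verify: (-5*k - 7)/(k**3 + 12*k**2 + 47*k + 60) matches t_k.

s_k = \frac{k \left(- 11 k - 17\right)}{12 \left(k + 3\right) \left(k + 4\right)}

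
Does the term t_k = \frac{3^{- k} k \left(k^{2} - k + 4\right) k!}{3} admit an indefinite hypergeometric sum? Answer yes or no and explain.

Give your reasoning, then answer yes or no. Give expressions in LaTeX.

Yes. s_k = 3^{- k} k \left(k - 1\right) k!.

Compute t_(k+1)/t_k: get (k + 1)**2*(-k + (k + 1)**2 + 3)/(3*k*(k**2 - k + 4)).
A = k/3 + 1/3, B = 1, C = k**3 - k**2 + 4*k.
Solve (k/3 + 1/3)·f(k+1) − (1)·f(k) = k**3 - k**2 + 4*k.
deg f ≤ 2 (via 1,0,3).
Solving with deg f ≤ 2: f(k) = 3*k*(k - 1).
Get s_k = R·t_k = k*(k - 1)*factorial(k)/3**k with R(k) = B(k−1)f(k)/C(k) = 3*(k - 1)/(k**2 - k + 4).
Check: Δs_k = k*(k**2 - k + 4)*factorial(k)/(3*3**k). ✓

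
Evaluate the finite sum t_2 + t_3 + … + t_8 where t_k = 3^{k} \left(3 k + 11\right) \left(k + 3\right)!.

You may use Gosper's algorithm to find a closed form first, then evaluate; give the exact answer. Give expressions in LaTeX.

Σ = 9428188491720

Ratio r(k) = 3*(k + 4)*(3*k + 14)/(3*k + 11).
Take A(k)=3*k + 12, B(k)=1, C(k)=k + 11/3.
f must satisfy (3*k + 12)·f(k+1) − (1)·f(k) = k + 11/3.
d = 0 from the (1,0,1) case.
Coefficient equations give f(k) = 1/3.
So s_k = (B(k−1)f/C)·t_k = (1/(3*k + 11))·t_k = 3**k*factorial(k + 3).
Check: Δs_k = 3**k*(3*k + 11)*factorial(k + 3). ✓
Telescoping: Σ = s_(9) − s_(2) = 9428188492800 − (1080) = 9428188491720.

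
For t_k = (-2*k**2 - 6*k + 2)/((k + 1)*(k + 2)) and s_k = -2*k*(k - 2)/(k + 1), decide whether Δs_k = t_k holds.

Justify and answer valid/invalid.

valid; difference matches t_k

s_(k+1) = 2*(1 - k**2)/(k + 2)
s_(k+1) − s_k = 2*(-k**2 - 3*k + 1)/(k**2 + 3*k + 2)
(s_(k+1) − s_k) − t_k = 0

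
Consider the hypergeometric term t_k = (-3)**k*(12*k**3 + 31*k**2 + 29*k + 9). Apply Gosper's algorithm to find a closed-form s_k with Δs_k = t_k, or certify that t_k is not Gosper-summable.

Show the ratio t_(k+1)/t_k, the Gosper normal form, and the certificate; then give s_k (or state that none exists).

s_k = (-3)**k*k*(-3*k**2 - k + 1)

Step 1: r(k) = 3*(-12*k**3 - 67*k**2 - 127*k - 81)/(12*k**3 + 31*k**2 + 29*k + 9).
Factor: A=-3; B=1; C=k**3 + 31*k**2/12 + 29*k/12 + 3/4.
Set up (-3)·f(k+1) − (1)·f(k) − (k**3 + 31*k**2/12 + 29*k/12 + 3/4) = 0.
From deg A=0, deg B=0, deg C=3: d=3.
A polynomial solution: f(k) = -k*(3*k**2 + k - 1)/12.
So s_k = (B(k−1)f/C)·t_k = (-k*(3*k**2 + k - 1)/(12*k**3 + 31*k**2 + 29*k + 9))·t_k = (-3)**k*k*(-3*k**2 - k + 1).
Δs = (-3)**k*(12*k**3 + 31*k**2 + 29*k + 9), as required.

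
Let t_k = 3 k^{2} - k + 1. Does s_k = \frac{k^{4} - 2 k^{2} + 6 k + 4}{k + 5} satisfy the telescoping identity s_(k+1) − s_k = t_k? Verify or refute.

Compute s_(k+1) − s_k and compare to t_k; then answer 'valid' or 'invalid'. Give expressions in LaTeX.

Invalid: residual \frac{3 \left(- 2 k^{3} - 16 k^{2} + 6 k - 3\right)}{k^{2} + 11 k + 30} ≠ 0.

s_(k+1) = (6*k + (k + 1)**4 - 2*(k + 1)**2 + 10)/(k + 6)
s_(k+1) − s_k = (3*k**4 + 26*k**3 + 32*k**2 - k + 21)/(k**2 + 11*k + 30)
(s_(k+1) − s_k) − t_k = 3*(-2*k**3 - 16*k**2 + 6*k - 3)/(k**2 + 11*k + 30)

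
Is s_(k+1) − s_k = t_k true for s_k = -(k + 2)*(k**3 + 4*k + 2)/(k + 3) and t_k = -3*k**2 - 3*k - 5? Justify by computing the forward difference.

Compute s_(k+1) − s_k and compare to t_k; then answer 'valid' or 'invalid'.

s_(k+1) = -(k + 3)*(4*k + (k + 1)**3 + 6)/(k + 4)
s_(k+1) − s_k = (-3*k**4 - 22*k**3 - 50*k**2 - 61*k - 47)/(k**2 + 7*k + 12)
(s_(k+1) − s_k) − t_k = (2*k**3 + 12*k**2 + 10*k + 13)/(k**2 + 7*k + 12)

Invalid: residual (2*k**3 + 12*k**2 + 10*k + 13)/(k**2 + 7*k + 12) ≠ 0.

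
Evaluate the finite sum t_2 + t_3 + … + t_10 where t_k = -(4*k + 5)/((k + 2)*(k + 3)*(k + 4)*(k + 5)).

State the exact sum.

Compute t_(k+1)/t_k: get (k + 2)*(4*k + 9)/((k + 6)*(4*k + 5)).
Normal form (A,B,C) = (k + 2, k + 6, k + 5/4).
Solve (k + 2)·f(k+1) − (k + 5)·f(k) = k + 5/4.
From deg A=1, deg B=1, deg C=1: d=3.
Coefficient equations give f(k) = k*(k**2 + 9*k + 10)/32.
Get s_k = R·t_k = k*(-k**2 - 9*k - 10)/(8*(k + 2)*(k + 3)*(k + 4)) with R(k) = B(k−1)f(k)/C(k) = k*(k + 5)*(k**2 + 9*k + 10)/(8*(4*k + 5)).
s_(k+1) − s_k = (-4*k - 5)/(k**4 + 14*k**3 + 71*k**2 + 154*k + 120) = t_k.
Telescoping: Σ = s_(11) − s_(2) = -253/2184 − (-1/15) = -179/3640.

Σ = -179/3640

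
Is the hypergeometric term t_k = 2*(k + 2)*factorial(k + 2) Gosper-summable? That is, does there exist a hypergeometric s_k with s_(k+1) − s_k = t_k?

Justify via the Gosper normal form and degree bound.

The ratio is (k + 3)**2/(k + 2).
Normal form (A,B,C) = (k + 3, 1, k + 2).
Solve (k + 3)·f(k+1) − (1)·f(k) = k + 2.
d = 0 from the (1,0,1) case.
Solve for f: f(k) = 1 (degree 0 ≤ 0).
R(k) = B(k−1)·f(k)/C(k) = 1/(k + 2); s_k = R·t_k = 2*factorial(k + 2).
s_(k+1) − s_k = 2*(k + 2)*factorial(k + 2) = t_k.

Yes. s_k = 2*factorial(k + 2).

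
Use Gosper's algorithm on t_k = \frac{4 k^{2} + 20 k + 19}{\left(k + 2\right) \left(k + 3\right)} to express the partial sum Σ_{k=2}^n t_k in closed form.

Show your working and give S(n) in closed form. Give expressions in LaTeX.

Ratio r(k) = (k + 2)*(20*k + 4*(k + 1)**2 + 39)/((k + 4)*(4*k**2 + 20*k + 19)).
Normal form (A,B,C) = (k + 2, k + 4, k**2 + 5*k + 19/4).
f must satisfy (k + 2)·f(k+1) − (k + 3)·f(k) = k**2 + 5*k + 19/4.
Degrees (1,1,2) ⇒ d ≤ 2.
Match coefficients ⇒ f(k) = k*(8*k + 11)/8.
Get s_k = R·t_k = k*(8*k + 11)/(2*(k + 2)) with R(k) = B(k−1)f(k)/C(k) = k*(k + 3)*(8*k + 11)/(2*(4*k**2 + 20*k + 19)).
s_(k+1) − s_k = (4*k**2 + 20*k + 19)/(k**2 + 5*k + 6) = t_k.
s_(n+1) = (8*n**2 + 27*n + 19)/(2*(n + 3)) and s_(2) = 27/4, so S(n) = (16*n**2 + 27*n - 43)/(4*(n + 3)).

S(n) = \frac{16 n^{2} + 27 n - 43}{4 \left(n + 3\right)}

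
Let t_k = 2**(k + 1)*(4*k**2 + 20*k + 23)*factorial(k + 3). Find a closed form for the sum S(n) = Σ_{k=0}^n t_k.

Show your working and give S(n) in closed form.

S(n) = 8*2**n*n*factorial(n + 4) + 12*2**n*factorial(n + 4) - 12

t_(k+1)/t_k = 2*(4*k**3 + 44*k**2 + 159*k + 188)/(4*k**2 + 20*k + 23).
A = 2*k + 8, B = 1, C = k**2 + 5*k + 23/4.
Key eq: (2*k + 8)·f(k+1) = (1)·f(k) + (k**2 + 5*k + 23/4).
Degrees (1,0,2) ⇒ d ≤ 1.
Solving with deg f ≤ 1: f(k) = (2*k + 1)/4.
Certificate R = B(k−1)f/C = (2*k + 1)/(4*k**2 + 20*k + 23) gives s_k = 2**(k + 1)*(2*k + 1)*factorial(k + 3).
Δs = 2**(k + 1)*(4*k**2 + 20*k + 23)*factorial(k + 3), as required.
Σ_(k=0)^n t_k = s_(n+1) − s_(0) = (2**(n + 2)*(2*n + 3)*factorial(n + 4)) − (12), i.e. 8*2**n*n*factorial(n + 4) + 12*2**n*factorial(n + 4) - 12.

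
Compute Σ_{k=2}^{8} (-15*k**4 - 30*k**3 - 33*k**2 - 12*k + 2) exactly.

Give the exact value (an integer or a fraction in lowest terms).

r(k) = (15*k**4 + 90*k**3 + 213*k**2 + 228*k + 88)/(15*k**4 + 30*k**3 + 33*k**2 + 12*k - 2) after simplifying.
Factor: A=1; B=1; C=k**4 + 2*k**3 + 11*k**2/5 + 4*k/5 - 2/15.
Solve (1)·f(k+1) − (1)·f(k) = k**4 + 2*k**3 + 11*k**2/5 + 4*k/5 - 2/15.
deg f ≤ 5 (via 0,0,4).
A polynomial solution: f(k) = k*(3*k**4 + k**2 - 3*k - 3)/15.
Get s_k = R·t_k = k*(-3*k**4 - k**2 + 3*k + 3) with R(k) = B(k−1)f(k)/C(k) = k*(3*k**4 + k**2 - 3*k - 3)/(15*k**4 + 30*k**3 + 33*k**2 + 12*k - 2).
Verify: -15*k**4 - 30*k**3 - 33*k**2 - 12*k + 2 matches t_k.
Evaluate s at k=9 and k=2: -177606 and -86; difference -177520.

Σ = -177520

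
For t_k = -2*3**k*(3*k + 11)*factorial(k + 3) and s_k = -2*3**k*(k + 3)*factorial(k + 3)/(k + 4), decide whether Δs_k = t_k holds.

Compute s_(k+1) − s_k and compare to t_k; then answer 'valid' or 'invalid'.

s_(k+1) = -6*3**k*(k + 4)*factorial(k + 4)/(k + 5)
s_(k+1) − s_k = -2*3**k*(3*k**3 + 35*k**2 + 136*k + 177)*factorial(k + 3)/((k + 4)*(k + 5))
(s_(k+1) − s_k) − t_k = 2*3**k*(3*k**2 + 23*k + 43)*factorial(k + 3)/((k + 4)*(k + 5))

Invalid: residual 2*3**k*(3*k**2 + 23*k + 43)*factorial(k + 3)/((k + 4)*(k + 5)) ≠ 0.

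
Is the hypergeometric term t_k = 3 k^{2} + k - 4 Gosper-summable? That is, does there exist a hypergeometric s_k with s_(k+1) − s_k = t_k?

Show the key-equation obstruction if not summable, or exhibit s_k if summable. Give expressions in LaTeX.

Yes. s_k = k \left(k^{2} - k - 4\right).

Compute t_(k+1)/t_k: get k*(3*k + 7)/(3*k**2 + k - 4).
Factor: A=1; B=1; C=k**2 + k/3 - 4/3.
Set up (1)·f(k+1) − (1)·f(k) − (k**2 + k/3 - 4/3) = 0.
d = 3 from the (0,0,2) case.
Solve for f: f(k) = k*(k**2 - k - 4)/3 (degree 3 ≤ 3).
So s_k = (B(k−1)f/C)·t_k = (k*(k**2 - k - 4)/((k - 1)*(3*k + 4)))·t_k = k*(k**2 - k - 4).
s_(k+1) − s_k = 3*k**2 + k - 4 = t_k.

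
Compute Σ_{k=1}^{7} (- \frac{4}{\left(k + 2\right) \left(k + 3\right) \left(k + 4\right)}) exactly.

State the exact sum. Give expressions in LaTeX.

Ratio r(k) = (k + 2)/(k + 5).
A = k + 2, B = k + 5, C = 1.
Solve (k + 2)·f(k+1) − (k + 4)·f(k) = 1.
From deg A=1, deg B=1, deg C=0: d=2.
Coefficient equations give f(k) = k*(k + 5)/12.
Then R = B(k−1)f/C = k*(k + 4)*(k + 5)/12, so s_k = R(k)·t_k = k*(-k - 5)/(3*(k + 2)*(k + 3)).
Δs = -4/(k**3 + 9*k**2 + 26*k + 24), as required.
Σ_(k=1)^(7) t_k = s_(8) − s_(1) = -52/165 − (-1/6) = -49/330.

Σ = -49/330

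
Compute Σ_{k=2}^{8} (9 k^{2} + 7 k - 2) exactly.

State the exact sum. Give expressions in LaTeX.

Σ = 2058

Step 1: r(k) = (9*k**2 + 25*k + 14)/(9*k**2 + 7*k - 2).
So A=1 and B=1, with C=k**2 + 7*k/9 - 2/9.
f must satisfy (1)·f(k+1) − (1)·f(k) = k**2 + 7*k/9 - 2/9.
Degrees (0,0,2) ⇒ d ≤ 3.
A polynomial solution: f(k) = k*(k + 1)*(3*k - 4)/9.
R(k) = B(k−1)·f(k)/C(k) = k*(3*k - 4)/(9*k - 2); s_k = R·t_k = k*(3*k**2 - k - 4).
s_(k+1) − s_k = 9*k**2 + 7*k - 2 = t_k.
Telescoping: Σ = s_(9) − s_(2) = 2070 − (12) = 2058.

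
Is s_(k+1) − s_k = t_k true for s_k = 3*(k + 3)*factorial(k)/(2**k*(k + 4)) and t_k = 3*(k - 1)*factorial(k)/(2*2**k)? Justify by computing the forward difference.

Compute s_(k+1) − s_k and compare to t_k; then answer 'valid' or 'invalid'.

Invalid: residual -3*(k**2 + 3*k - 6)*factorial(k)/(2*2**k*(k + 4)*(k + 5)) ≠ 0.

s_(k+1) = 3*(k + 4)*factorial(k + 1)/(2*2**k*(k + 5))
s_(k+1) − s_k = 3*(k**3 + 7*k**2 + 8*k - 14)*factorial(k)/(2*2**k*(k + 4)*(k + 5))
(s_(k+1) − s_k) − t_k = -3*(k**2 + 3*k - 6)*factorial(k)/(2*2**k*(k + 4)*(k + 5))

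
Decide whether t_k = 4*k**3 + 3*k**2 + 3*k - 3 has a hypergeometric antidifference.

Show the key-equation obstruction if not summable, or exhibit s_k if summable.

Yes. s_k = k*(k**3 - k**2 + k - 4).

The ratio is (4*k**3 + 15*k**2 + 21*k + 7)/(4*k**3 + 3*k**2 + 3*k - 3).
Gosper form: A/B · C(k+1)/C(k) with A=1, B=1, C=k**3 + 3*k**2/4 + 3*k/4 - 3/4.
Set up (1)·f(k+1) − (1)·f(k) − (k**3 + 3*k**2/4 + 3*k/4 - 3/4) = 0.
d = 4 from the (0,0,3) case.
Match coefficients ⇒ f(k) = k*(k**3 - k**2 + k - 4)/4.
Get s_k = R·t_k = k*(k**3 - k**2 + k - 4) with R(k) = B(k−1)f(k)/C(k) = k*(k**3 - k**2 + k - 4)/(4*k**3 + 3*k**2 + 3*k - 3).
Check: Δs_k = 4*k**3 + 3*k**2 + 3*k - 3. ✓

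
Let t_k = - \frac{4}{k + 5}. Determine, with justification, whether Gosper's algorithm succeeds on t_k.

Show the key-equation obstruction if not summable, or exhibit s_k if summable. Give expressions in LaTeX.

No; the coefficient equations for f are inconsistent.

Compute t_(k+1)/t_k: get (k + 5)/(k + 6).
A = k + 5, B = k + 6, C = 1.
f must satisfy (k + 5)·f(k+1) − (k + 5)·f(k) = 1.
d = 0 from the (1,1,0) case.
Put f(k) = c0: A·f(k+1) − B(k−1)·f(k) − C = -1; need -1 = 0 — inconsistent ⇒ no f, not summable.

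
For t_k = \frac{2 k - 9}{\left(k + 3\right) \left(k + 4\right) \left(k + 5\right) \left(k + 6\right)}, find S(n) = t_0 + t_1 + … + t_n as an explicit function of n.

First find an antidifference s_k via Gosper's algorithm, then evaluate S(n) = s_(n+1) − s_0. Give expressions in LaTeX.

Compute t_(k+1)/t_k: get (k + 3)*(2*k - 7)/((k + 7)*(2*k - 9)).
A = k + 3, B = k + 7, C = k - 9/2.
Need (k + 3)·f(k+1) − (k + 6)·f(k) = k - 9/2.
Degrees (1,1,1) ⇒ d ≤ 3.
A polynomial solution: f(k) = -k*(k**2 + 12*k + 77)/60.
So s_k = (B(k−1)f/C)·t_k = (-k*(k + 6)*(k**2 + 12*k + 77)/(30*(2*k - 9)))·t_k = k*(-k**2 - 12*k - 77)/(30*(k + 3)*(k + 4)*(k + 5)).
Check: Δs_k = (2*k - 9)/(k**4 + 18*k**3 + 119*k**2 + 342*k + 360). ✓
s_(n+1) = (-n**3 - 15*n**2 - 104*n - 90)/(30*(n**3 + 15*n**2 + 74*n + 120)) and s_(0) = 0, so S(n) = (-n**3 - 15*n**2 - 104*n - 90)/(30*(n**3 + 15*n**2 + 74*n + 120)).

S(n) = \frac{- n^{3} - 15 n^{2} - 104 n - 90}{30 \left(n^{3} + 15 n^{2} + 74 n + 120\right)}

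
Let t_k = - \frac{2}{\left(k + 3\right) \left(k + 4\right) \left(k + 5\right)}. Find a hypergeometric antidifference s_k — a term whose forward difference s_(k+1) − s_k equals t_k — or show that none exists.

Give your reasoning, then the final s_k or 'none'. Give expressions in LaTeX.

Ratio r(k) = (k + 3)/(k + 6).
A = k + 3, B = k + 6, C = 1.
Solve (k + 3)·f(k+1) − (k + 5)·f(k) = 1.
d = 2 from the (1,1,0) case.
Solve for f: f(k) = k*(k + 7)/24 (degree 2 ≤ 2).
Get s_k = R·t_k = k*(-k - 7)/(12*(k + 3)*(k + 4)) with R(k) = B(k−1)f(k)/C(k) = k*(k + 5)*(k + 7)/24.
Δs = -2/(k**3 + 12*k**2 + 47*k + 60), as required.

s_k = \frac{k \left(- k - 7\right)}{12 \left(k + 3\right) \left(k + 4\right)}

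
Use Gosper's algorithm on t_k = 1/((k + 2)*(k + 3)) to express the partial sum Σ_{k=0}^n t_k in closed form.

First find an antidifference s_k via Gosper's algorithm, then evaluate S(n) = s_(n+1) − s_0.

S(n) = (n + 1)/(2*(n + 3))

t_(k+1)/t_k = (k + 2)/(k + 4).
Gosper form: A/B · C(k+1)/C(k) with A=k + 2, B=k + 4, C=1.
f must satisfy (k + 2)·f(k+1) − (k + 3)·f(k) = 1.
Bound: deg f ≤ 1.
Coefficient equations give f(k) = k/2.
So s_k = (B(k−1)f/C)·t_k = (k*(k + 3)/2)·t_k = k/(2*(k + 2)).
Verify: 1/(k**2 + 5*k + 6) matches t_k.
Σ_(k=0)^n t_k = s_(n+1) − s_(0) = ((n + 1)/(2*(n + 3))) − (0), i.e. (n + 1)/(2*(n + 3)).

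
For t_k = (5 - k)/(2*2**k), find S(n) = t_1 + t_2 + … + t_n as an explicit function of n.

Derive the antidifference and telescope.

S(n) = 2**(-n - 1)*(3*2**n + n - 3)

Compute t_(k+1)/t_k: get (k - 4)/(2*(k - 5)).
So A=1/2 and B=1, with C=k - 5.
Key eq: (1/2)·f(k+1) = (1)·f(k) + (k - 5).
Degrees (0,0,1) ⇒ d ≤ 1.
Solve for f: f(k) = -2*(k - 4) (degree 1 ≤ 1).
Then R = B(k−1)f/C = -2*(k - 4)/(k - 5), so s_k = R(k)·t_k = (k - 4)/2**k.
Check: Δs_k = (5 - k)/(2*2**k). ✓
s_(n+1) = 2**(-n - 1)*(n - 3) and s_(1) = -3/2, so S(n) = 2**(-n - 1)*(3*2**n + n - 3).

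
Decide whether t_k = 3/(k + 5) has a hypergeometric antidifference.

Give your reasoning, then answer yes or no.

No; the coefficient equations for f are inconsistent.

Ratio r(k) = (k + 5)/(k + 6).
Factor: A=k + 5; B=k + 6; C=1.
Need (k + 5)·f(k+1) − (k + 5)·f(k) = 1.
From deg A=1, deg B=1, deg C=0: d=0.
Put f(k) = c0: A·f(k+1) − B(k−1)·f(k) − C = -1; need -1 = 0 — inconsistent ⇒ no f, not summable.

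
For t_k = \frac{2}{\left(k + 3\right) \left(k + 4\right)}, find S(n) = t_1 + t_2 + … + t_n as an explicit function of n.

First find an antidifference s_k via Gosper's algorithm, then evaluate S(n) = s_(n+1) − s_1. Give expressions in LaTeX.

S(n) = \frac{n}{2 \left(n + 4\right)}

Step 1: r(k) = (k + 3)/(k + 5).
A = k + 3, B = k + 5, C = 1.
Set up (k + 3)·f(k+1) − (k + 4)·f(k) − (1) = 0.
Degrees (1,1,0) ⇒ d ≤ 1.
Coefficient equations give f(k) = k/3.
R(k) = B(k−1)·f(k)/C(k) = k*(k + 4)/3; s_k = R·t_k = 2*k/(3*(k + 3)).
Check: Δs_k = 2/(k**2 + 7*k + 12). ✓
Σ_(k=1)^n t_k = s_(n+1) − s_(1) = (2*(n + 1)/(3*(n + 4))) − (1/6), i.e. n/(2*(n + 4)).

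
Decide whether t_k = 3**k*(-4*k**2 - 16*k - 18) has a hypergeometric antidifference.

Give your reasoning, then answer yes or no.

Yes. s_k = 3**k*(-2*k**2 - 2*k - 3).

Compute t_(k+1)/t_k: get 3*(2*k**2 + 12*k + 19)/(2*k**2 + 8*k + 9).
A = 3, B = 1, C = k**2 + 4*k + 9/2.
Key eq: (3)·f(k+1) = (1)·f(k) + (k**2 + 4*k + 9/2).
d = 2 from the (0,0,2) case.
A polynomial solution: f(k) = (2*k**2 + 2*k + 3)/4.
Certificate R = B(k−1)f/C = (2*k**2 + 2*k + 3)/(2*(2*k**2 + 8*k + 9)) gives s_k = 3**k*(-2*k**2 - 2*k - 3).
Verify: 3**k*(-4*k**2 - 16*k - 18) matches t_k.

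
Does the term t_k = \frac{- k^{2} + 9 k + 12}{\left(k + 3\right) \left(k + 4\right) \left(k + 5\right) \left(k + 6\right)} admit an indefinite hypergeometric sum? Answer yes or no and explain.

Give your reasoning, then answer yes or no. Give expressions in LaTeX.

Compute t_(k+1)/t_k: get (k + 3)*(9*k - (k + 1)**2 + 21)/((k + 7)*(-k**2 + 9*k + 12)).
Factor: A=k + 3; B=k + 7; C=k**2 - 9*k - 12.
Solve (k + 3)·f(k+1) − (k + 6)·f(k) = k**2 - 9*k - 12.
From deg A=1, deg B=1, deg C=2: d=3.
Match coefficients ⇒ f(k) = -k*(k**2 + 27*k + 32)/15.
Certificate R = B(k−1)f/C = -k*(k + 6)*(k**2 + 27*k + 32)/(15*(k**2 - 9*k - 12)) gives s_k = k*(k**2 + 27*k + 32)/(15*(k + 3)*(k + 4)*(k + 5)).
Check: Δs_k = (-k**2 + 9*k + 12)/(k**4 + 18*k**3 + 119*k**2 + 342*k + 360). ✓

Yes. s_k = \frac{k \left(k^{2} + 27 k + 32\right)}{15 \left(k + 3\right) \left(k + 4\right) \left(k + 5\right)}.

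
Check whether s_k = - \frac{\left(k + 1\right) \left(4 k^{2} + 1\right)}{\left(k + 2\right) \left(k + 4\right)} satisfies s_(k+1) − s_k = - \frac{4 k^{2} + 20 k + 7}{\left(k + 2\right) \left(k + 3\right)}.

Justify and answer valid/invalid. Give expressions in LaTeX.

Invalid: residual \frac{3 \left(24 k^{2} + 86 k + 25\right)}{k^{4} + 14 k^{3} + 71 k^{2} + 154 k + 120} ≠ 0.

s_(k+1) = -(k + 2)*(4*(k + 1)**2 + 1)/((k + 3)*(k + 5))
s_(k+1) − s_k = (-4*k**4 - 56*k**3 - 195*k**2 - 205*k - 65)/(k**4 + 14*k**3 + 71*k**2 + 154*k + 120)
(s_(k+1) − s_k) − t_k = 3*(24*k**2 + 86*k + 25)/(k**4 + 14*k**3 + 71*k**2 + 154*k + 120)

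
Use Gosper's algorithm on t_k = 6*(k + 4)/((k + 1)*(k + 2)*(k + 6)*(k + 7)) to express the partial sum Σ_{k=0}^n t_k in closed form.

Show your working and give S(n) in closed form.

S(n) = (n**2 + 9*n + 8)/(2*(n**2 + 9*n + 14))

The ratio is (k + 1)*(k + 5)*(k + 6)/((k + 3)*(k + 4)*(k + 8)).
A = k + 1, B = k + 8, C = k**4 + 16*k**3 + 95*k**2 + 248*k + 240.
Set up (k + 1)·f(k+1) − (k + 7)·f(k) − (k**4 + 16*k**3 + 95*k**2 + 248*k + 240) = 0.
Degrees (1,1,4) ⇒ d ≤ 6.
Solving with deg f ≤ 6: f(k) = k*(k + 2)*(k + 3)*(k + 4)*(k + 5)*(k + 7)/12.
R(k) = B(k−1)·f(k)/C(k) = k*(k + 2)*(k + 7)**2/(12*(k + 4)); s_k = R·t_k = k*(k + 7)/(2*(k**2 + 7*k + 6)).
Δs = 6*(k + 4)/(k**4 + 16*k**3 + 83*k**2 + 152*k + 84), as required.
Σ_(k=0)^n t_k = s_(n+1) − s_(0) = ((n**2 + 9*n + 8)/(2*(n**2 + 9*n + 14))) − (0), i.e. (n**2 + 9*n + 8)/(2*(n**2 + 9*n + 14)).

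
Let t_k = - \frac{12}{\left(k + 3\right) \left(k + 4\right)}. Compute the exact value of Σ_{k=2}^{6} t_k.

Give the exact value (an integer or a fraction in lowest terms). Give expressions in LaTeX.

Σ = -6/5

Ratio r(k) = (k + 3)/(k + 5).
So A=k + 3 and B=k + 5, with C=1.
Key eq: (k + 3)·f(k+1) = (k + 4)·f(k) + (1).
Bound: deg f ≤ 1.
Solving with deg f ≤ 1: f(k) = k/3.
R(k) = B(k−1)·f(k)/C(k) = k*(k + 4)/3; s_k = R·t_k = -4*k/(k + 3).
Check: Δs_k = -12/(k**2 + 7*k + 12). ✓
Sum = s_(7) − s_(2); s_(7) = -14/5, s_(2) = -8/5 ⇒ -6/5.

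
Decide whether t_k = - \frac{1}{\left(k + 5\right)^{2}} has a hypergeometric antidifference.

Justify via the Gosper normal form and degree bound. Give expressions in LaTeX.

Compute t_(k+1)/t_k: get (k + 5)**2/(k + 6)**2.
Factor: A=k**2 + 10*k + 25; B=k**2 + 12*k + 36; C=1.
Need (k**2 + 10*k + 25)·f(k+1) − (k**2 + 10*k + 25)·f(k) = 1.
deg f ≤ 0 (via 2,2,0).
f = c0 ⇒ A·f(k+1) − B(k−1)·f(k) − C = -1. The system {-1 = 0} is inconsistent; no antidifference.

No — t_k has no hypergeometric antidifference.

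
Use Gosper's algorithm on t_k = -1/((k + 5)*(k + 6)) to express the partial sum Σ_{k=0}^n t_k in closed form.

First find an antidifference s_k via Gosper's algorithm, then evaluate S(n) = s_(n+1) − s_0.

S(n) = (-n - 1)/(5*(n + 6))

The ratio is (k + 5)/(k + 7).
Normal form (A,B,C) = (k + 5, k + 7, 1).
Need (k + 5)·f(k+1) − (k + 6)·f(k) = 1.
d = 1 from the (1,1,0) case.
A polynomial solution: f(k) = k/5.
So s_k = (B(k−1)f/C)·t_k = (k*(k + 6)/5)·t_k = -k/(5*k + 25).
Verify: -1/(k**2 + 11*k + 30) matches t_k.
s_(n+1) = (-n - 1)/(5*(n + 6)) and s_(0) = 0, so S(n) = (-n - 1)/(5*(n + 6)).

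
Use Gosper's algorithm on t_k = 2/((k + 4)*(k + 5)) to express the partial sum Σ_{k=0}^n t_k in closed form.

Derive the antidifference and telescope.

Compute t_(k+1)/t_k: get (k + 4)/(k + 6).
So A=k + 4 and B=k + 6, with C=1.
Key eq: (k + 4)·f(k+1) = (k + 5)·f(k) + (1).
Degrees (1,1,0) ⇒ d ≤ 1.
A polynomial solution: f(k) = k/4.
Then R = B(k−1)f/C = k*(k + 5)/4, so s_k = R(k)·t_k = k/(2*(k + 4)).
Verify: 2/(k**2 + 9*k + 20) matches t_k.
Telescope: S(n) = s_(n+1) − s_(0) = (n + 1)/(2*(n + 5)) − (0) = (n + 1)/(2*(n + 5)).

S(n) = (n + 1)/(2*(n + 5))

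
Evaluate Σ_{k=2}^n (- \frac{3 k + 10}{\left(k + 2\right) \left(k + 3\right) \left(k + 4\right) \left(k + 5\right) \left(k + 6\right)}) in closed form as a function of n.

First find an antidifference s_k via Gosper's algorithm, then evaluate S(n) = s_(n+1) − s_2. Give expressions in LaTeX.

S(n) = \frac{- n^{3} - 14 n^{2} - 63 n + 78}{168 \left(n^{3} + 14 n^{2} + 63 n + 90\right)}

t_(k+1)/t_k = (k + 2)*(3*k + 13)/((k + 7)*(3*k + 10)).
Gosper form: A/B · C(k+1)/C(k) with A=k + 2, B=k + 7, C=k + 10/3.
Solve (k + 2)·f(k+1) − (k + 6)·f(k) = k + 10/3.
From deg A=1, deg B=1, deg C=1: d=4.
A polynomial solution: f(k) = k*(k + 3)*(k**2 + 11*k + 38)/120.
R(k) = B(k−1)·f(k)/C(k) = k*(k + 3)*(k + 6)*(k**2 + 11*k + 38)/(40*(3*k + 10)); s_k = R·t_k = k*(-k**2 - 11*k - 38)/(40*(k**3 + 11*k**2 + 38*k + 40)).
Check: Δs_k = (-3*k - 10)/(k**5 + 20*k**4 + 155*k**3 + 580*k**2 + 1044*k + 720). ✓
Σ_(k=2)^n t_k = s_(n+1) − s_(2) = ((-n**3 - 14*n**2 - 63*n - 50)/(40*(n**3 + 14*n**2 + 63*n + 90))) − (-2/105), i.e. (-n**3 - 14*n**2 - 63*n + 78)/(168*(n**3 + 14*n**2 + 63*n + 90)).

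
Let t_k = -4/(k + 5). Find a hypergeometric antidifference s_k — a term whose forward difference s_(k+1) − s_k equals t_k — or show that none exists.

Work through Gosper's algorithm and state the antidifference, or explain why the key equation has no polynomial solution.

no hypergeometric antidifference exists

Ratio r(k) = (k + 5)/(k + 6).
Normal form (A,B,C) = (k + 5, k + 6, 1).
Solve (k + 5)·f(k+1) − (k + 5)·f(k) = 1.
deg f ≤ 0 (via 1,1,0).
Put f(k) = c0: A·f(k+1) − B(k−1)·f(k) − C = -1; need -1 = 0 — inconsistent ⇒ no f, not summable.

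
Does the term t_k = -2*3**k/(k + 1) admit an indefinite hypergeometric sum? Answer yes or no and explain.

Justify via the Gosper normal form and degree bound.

No — key equation has no polynomial f.

Compute t_(k+1)/t_k: get 3*(k + 1)/(k + 2).
Normal form (A,B,C) = (3*k + 3, k + 2, 1).
Need (3*k + 3)·f(k+1) − (k + 1)·f(k) = 1.
Degrees (1,1,0) ⇒ d ≤ -1.
d = -1 < 0 ⇒ no nonzero polynomial f; not summable.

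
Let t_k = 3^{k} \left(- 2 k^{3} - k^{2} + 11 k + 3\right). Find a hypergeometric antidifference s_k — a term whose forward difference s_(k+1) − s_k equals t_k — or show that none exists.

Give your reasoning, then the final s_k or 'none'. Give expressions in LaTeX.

t_(k+1)/t_k = 3*(2*k**3 + 7*k**2 - 3*k - 11)/(2*k**3 + k**2 - 11*k - 3).
Take A(k)=3, B(k)=1, C(k)=k**3 + k**2/2 - 11*k/2 - 3/2.
Key eq: (3)·f(k+1) = (1)·f(k) + (k**3 + k**2/2 - 11*k/2 - 3/2).
From deg A=0, deg B=0, deg C=3: d=3.
Coefficient equations give f(k) = k*(k**2 - 4*k + 2)/2.
R(k) = B(k−1)·f(k)/C(k) = k*(k**2 - 4*k + 2)/(2*k**3 + k**2 - 11*k - 3); s_k = R·t_k = 3**k*k*(-k**2 + 4*k - 2).
Δs = 3**k*(-2*k**3 - k**2 + 11*k + 3), as required.

s_k = 3^{k} k \left(- k^{2} + 4 k - 2\right)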